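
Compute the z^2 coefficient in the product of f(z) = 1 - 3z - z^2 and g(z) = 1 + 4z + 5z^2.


Step 1: z^2 term in f*g comes from: (1)*(5z^2) + (-3z)*(4z) + (-z^2)*(1)
Step 2: = 5 - 12 - 1
Step 3: = -8

-8


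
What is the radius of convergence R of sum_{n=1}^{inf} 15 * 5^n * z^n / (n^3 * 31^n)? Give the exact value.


Step 1: General term a_n = 15 * 5^n / (n^3 * 31^n)
Step 2: By the root test, |a_n|^(1/n) = 15^(1/n) * 5 / (n^(3/n) * 31) -> 5/31 as n -> infinity (since 15^(1/n) -> 1 and n^(3/n) -> 1)
Step 3: R = 1/lim|a_n|^(1/n) = 31/5

31/5


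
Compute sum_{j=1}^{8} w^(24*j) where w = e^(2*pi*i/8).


Step 1: The sum sum_{j=1}^{n} w^(k*j) equals n if n | k, else 0.
Step 2: Here n = 8, k = 24
Step 3: Does n divide k? 8 | 24 -> True
Step 4: Sum = 8

8


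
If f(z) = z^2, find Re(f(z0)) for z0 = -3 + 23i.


Step 1: z0 = -3 + 23i
Step 2: z0^2 = (-3)^2 - 23^2 - 138i
Step 3: real part = 9 - 529 = -520

-520


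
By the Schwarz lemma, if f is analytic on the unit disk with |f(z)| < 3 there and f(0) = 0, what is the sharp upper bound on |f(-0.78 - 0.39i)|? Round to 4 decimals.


Step 1: g = f/3 maps D -> D with g(0) = 0, so by the Schwarz lemma |g(z)| <= |z|, i.e. |f(z)| <= 3|z|; this is sharp (f(z) = 3z).
Step 2: |z0|^2 = (-0.78)^2 + (-0.39)^2 = 0.7605
Step 3: |z0| = sqrt(0.7605) = 0.872067
Step 4: Best bound = 3 * |z0| = 3 * 0.872067 = 2.6162

2.6162


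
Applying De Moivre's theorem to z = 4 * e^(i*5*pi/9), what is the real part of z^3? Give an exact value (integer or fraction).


Step 1: By De Moivre's theorem, z^3 = 4^3 * e^(i*3*5*pi/9) = 64 * (cos(5*pi/3) + i*sin(5*pi/3))
Step 2: |z|^3 = 4^3 = 64
Step 3: The angle 5*pi/3 already lies in [0, 2*pi)
Step 4: cos(5*pi/3) = 1/2
Step 5: Re(z^3) = 64 * 1/2 = 32

32


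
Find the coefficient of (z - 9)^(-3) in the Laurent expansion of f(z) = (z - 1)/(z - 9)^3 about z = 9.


Step 1: Write the numerator in powers of (z - 9): z - 1 = (z - 9) + (1*9 - 1) = (z - 9) + 8
Step 2: Divide by (z - 9)^3: f(z) = 8(z - 9)^(-3) + (z - 9)^(-2)
Step 3: This finite sum is the Laurent series of f about z = 9.
Step 4: Coefficient of (z - 9)^(-3) = 1*9 - 1 = 8

8


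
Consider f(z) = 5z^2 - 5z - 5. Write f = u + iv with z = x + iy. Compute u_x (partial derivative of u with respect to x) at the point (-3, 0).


Step 1: f(z) = 5(x+iy)^2 - 5(x+iy) - 5
Step 2: u = 5(x^2 - y^2) - 5x - 5
Step 3: u_x = 10x - 5
Step 4: At (-3, 0): u_x = -30 - 5 = -35

-35


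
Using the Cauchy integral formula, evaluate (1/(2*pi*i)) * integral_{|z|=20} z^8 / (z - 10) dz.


Step 1: f(z) = z^8, a = 10 is inside |z| = 20
Step 2: By Cauchy integral formula: (1/(2pi*i)) * integral = f(a)
Step 3: f(10) = 10^8 = 100000000

100000000


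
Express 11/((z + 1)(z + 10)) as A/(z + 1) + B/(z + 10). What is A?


Step 1: Multiply both sides by (z + 1) and set z = -1
Step 2: A = 11 / (-1 + 10)
Step 3: A = 11 / 9
Step 4: A = 11/9

11/9


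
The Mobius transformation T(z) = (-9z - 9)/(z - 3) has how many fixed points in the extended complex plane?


Step 1: Fixed points satisfy T(z) = z
Step 2: z^2 + 6z + 9 = 0
Step 3: Discriminant = 6^2 - 4*1*9 = 0
Step 4: Number of fixed points = 1

1


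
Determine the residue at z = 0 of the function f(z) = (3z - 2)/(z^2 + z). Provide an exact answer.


Step 1: Q(z) = z^2 + z = (z)(z + 1)
Step 2: Q'(z) = 2z + 1
Step 3: Q'(0) = 1, P(0) = -2
Step 4: Res = P(0)/Q'(0) = -2/1 = -2

-2


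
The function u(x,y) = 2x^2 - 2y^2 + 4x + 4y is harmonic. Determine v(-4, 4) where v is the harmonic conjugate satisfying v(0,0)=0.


Step 1: v_x = -u_y = 4y - 4
Step 2: v_y = u_x = 4x + 4
Step 3: v = 4xy - 4x + 4y + C
Step 4: v(0,0) = 0 => C = 0
Step 5: v(-4, 4) = -32

-32


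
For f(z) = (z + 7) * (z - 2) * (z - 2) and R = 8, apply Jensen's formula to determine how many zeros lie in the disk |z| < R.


Jensen's formula: (1/2pi)*integral log|f(Re^it)|dt = log|f(0)| + sum_{|a_k|<R} log(R/|a_k|)
Step 1: f(0) = 7 * (-2) * (-2) = 28
Step 2: log|f(0)| = log|-7| + log|2| + log|2| = 3.3322
Step 3: Zeros inside |z| < 8: -7, 2, 2
Step 4: Jensen sum = log(8/7) + log(8/2) + log(8/2) = 2.9061
Step 5: n(R) = number of terms in the Jensen sum = count of zeros inside |z| < 8 = 3

3


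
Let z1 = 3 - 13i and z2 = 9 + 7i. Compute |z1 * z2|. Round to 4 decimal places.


Step 1: |z1| = sqrt(3^2 + (-13)^2) = sqrt(178)
Step 2: |z2| = sqrt(9^2 + 7^2) = sqrt(130)
Step 3: |z1*z2| = |z1|*|z2| = sqrt(178) * sqrt(130) = sqrt(178 * 130) = sqrt(23140)
Step 4: = 152.1184

152.1184


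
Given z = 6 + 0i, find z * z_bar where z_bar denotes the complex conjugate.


Step 1: conj(z) = 6 - 0i
Step 2: z * conj(z) = 6^2 + 0^2
Step 3: = 36 + 0 = 36

36


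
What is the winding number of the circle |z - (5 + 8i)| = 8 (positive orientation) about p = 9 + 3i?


Step 1: Center c = (5, 8), radius = 8
Step 2: |p - c|^2 = 4^2 + (-5)^2 = 41
Step 3: r^2 = 64
Step 4: |p-c| < r so winding number = 1

1


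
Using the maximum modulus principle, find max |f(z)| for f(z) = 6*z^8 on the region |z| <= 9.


Step 1: On |z| = 9, |f(z)| = 6 * |z|^8 = 6 * 9^8
Step 2: By maximum modulus principle, maximum is on boundary.
Step 3: Maximum = 6 * 43046721 = 258280326

258280326


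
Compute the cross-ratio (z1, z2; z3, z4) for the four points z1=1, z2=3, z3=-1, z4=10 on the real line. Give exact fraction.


Step 1: (z1-z3)(z2-z4) = 2 * (-7) = -14
Step 2: (z1-z4)(z2-z3) = (-9) * 4 = -36
Step 3: Cross-ratio = 14/36 = 7/18

7/18


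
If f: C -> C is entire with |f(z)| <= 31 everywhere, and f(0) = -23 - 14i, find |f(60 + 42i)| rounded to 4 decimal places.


Step 1: By Liouville's theorem, a bounded entire function is constant.
Step 2: f(z) = f(0) = -23 - 14i for all z.
Step 3: |f(w)| = |-23 - 14i| = sqrt(529 + 196)
Step 4: = 26.9258

26.9258


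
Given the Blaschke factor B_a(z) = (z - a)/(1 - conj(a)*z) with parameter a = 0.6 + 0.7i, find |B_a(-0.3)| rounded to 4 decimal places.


Step 1: Numerator z0 - a = -0.3 - (0.6 + 0.7i) = -0.9 - 0.7i
Step 2: Denominator 1 - conj(a)*z0 = 1 - (0.6 - 0.7i)*(-0.3) = 1.18 - 0.21i
Step 3: |z0 - a|^2 = (-0.9)^2 + (-0.7)^2 = 1.3; |1 - conj(a)*z0|^2 = 1.18^2 + (-0.21)^2 = 1.4365
Step 4: |B_a(-0.3)| = sqrt(1.3 / 1.4365) = sqrt(0.904977)
Step 5: = 0.9513

0.9513


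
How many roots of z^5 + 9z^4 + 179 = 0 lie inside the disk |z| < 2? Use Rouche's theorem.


Step 1: On |z| = 2 the three terms have sizes |z^5| = 2^5 = 32, |9z^4| = 9*2^4 = 144, |179| = 179
Step 2: The dominant term is g(z) = 179; let h(z) = z^5 + 9z^4 so f = g + h
Step 3: On |z| = 2: |g| = 179 and |h| <= 32 + 144 = 176
Step 4: Since 179 > 176, |h| < |g| on |z| = 2, so by Rouche f has the same number of zeros as g inside |z| < 2
Step 5: g(z) = 179 is a nonzero constant with no zeros inside |z| < 2. Answer = 0

0


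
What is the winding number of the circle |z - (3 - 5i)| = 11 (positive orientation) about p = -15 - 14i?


Step 1: Center c = (3, -5), radius = 11
Step 2: |p - c|^2 = (-18)^2 + (-9)^2 = 405
Step 3: r^2 = 121
Step 4: |p-c| > r so winding number = 0

0


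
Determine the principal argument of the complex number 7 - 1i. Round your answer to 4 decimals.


Step 1: z = 7 - 1i
Step 2: arg(z) = atan2(-1, 7)
Step 3: arg(z) = -0.1419

-0.1419


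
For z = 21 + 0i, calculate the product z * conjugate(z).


Step 1: conj(z) = 21 - 0i
Step 2: z * conj(z) = 21^2 + 0^2
Step 3: = 441 + 0 = 441

441


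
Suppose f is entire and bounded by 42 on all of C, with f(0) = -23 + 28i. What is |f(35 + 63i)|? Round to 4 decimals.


Step 1: By Liouville's theorem, a bounded entire function is constant.
Step 2: f(z) = f(0) = -23 + 28i for all z.
Step 3: |f(w)| = |-23 + 28i| = sqrt(529 + 784)
Step 4: = 36.2353

36.2353


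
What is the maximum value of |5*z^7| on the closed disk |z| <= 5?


Step 1: On |z| = 5, |f(z)| = 5 * |z|^7 = 5 * 5^7
Step 2: By maximum modulus principle, maximum is on boundary.
Step 3: Maximum = 5 * 78125 = 390625

390625


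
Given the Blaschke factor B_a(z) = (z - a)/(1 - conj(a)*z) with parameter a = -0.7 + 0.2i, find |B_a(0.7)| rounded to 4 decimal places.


Step 1: Numerator z0 - a = 0.7 - (-0.7 + 0.2i) = 1.4 - 0.2i
Step 2: Denominator 1 - conj(a)*z0 = 1 - (-0.7 - 0.2i)*0.7 = 1.49 + 0.14i
Step 3: |z0 - a|^2 = 1.4^2 + (-0.2)^2 = 2; |1 - conj(a)*z0|^2 = 1.49^2 + 0.14^2 = 2.2397
Step 4: |B_a(0.7)| = sqrt(2 / 2.2397) = sqrt(0.892977)
Step 5: = 0.945

0.945


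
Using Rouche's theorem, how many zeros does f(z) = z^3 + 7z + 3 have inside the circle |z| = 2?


Step 1: On |z| = 2 the three terms have sizes |z^3| = 2^3 = 8, |7z| = 7*2 = 14, |3| = 3
Step 2: The dominant term is g(z) = 7z; let h(z) = z^3 + 3 so f = g + h
Step 3: On |z| = 2: |g| = 14 and |h| <= 8 + 3 = 11
Step 4: Since 14 > 11, |h| < |g| on |z| = 2, so by Rouche f has the same number of zeros as g inside |z| < 2
Step 5: g(z) = 7z has 1 zero (at the origin, multiplicity 1) inside |z| < 2. Answer = 1

1


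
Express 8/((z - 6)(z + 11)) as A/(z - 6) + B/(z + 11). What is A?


Step 1: Multiply both sides by (z - 6) and set z = 6
Step 2: A = 8 / (6 + 11)
Step 3: A = 8 / 17
Step 4: A = 8/17

8/17


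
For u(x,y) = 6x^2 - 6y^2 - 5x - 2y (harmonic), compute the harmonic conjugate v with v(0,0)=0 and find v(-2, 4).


Step 1: v_x = -u_y = 12y + 2
Step 2: v_y = u_x = 12x - 5
Step 3: v = 12xy + 2x - 5y + C
Step 4: v(0,0) = 0 => C = 0
Step 5: v(-2, 4) = -120

-120


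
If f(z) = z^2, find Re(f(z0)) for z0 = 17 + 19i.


Step 1: z0 = 17 + 19i
Step 2: z0^2 = 17^2 - 19^2 + 646i
Step 3: real part = 289 - 361 = -72

-72


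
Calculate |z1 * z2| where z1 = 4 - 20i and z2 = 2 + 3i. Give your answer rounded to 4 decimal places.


Step 1: |z1| = sqrt(4^2 + (-20)^2) = sqrt(416)
Step 2: |z2| = sqrt(2^2 + 3^2) = sqrt(13)
Step 3: |z1*z2| = |z1|*|z2| = sqrt(416) * sqrt(13) = sqrt(416 * 13) = sqrt(5408)
Step 4: = 73.5391

73.5391


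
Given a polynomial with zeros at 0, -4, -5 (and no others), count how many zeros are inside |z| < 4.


Step 1: Check each root:
  z = 0: |0| = 0 < 4
  z = -4: |-4| = 4 >= 4
  z = -5: |-5| = 5 >= 4
Step 2: Count = 1

1


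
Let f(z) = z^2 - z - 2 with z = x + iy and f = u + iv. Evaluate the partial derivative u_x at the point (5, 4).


Step 1: f(z) = (x+iy)^2 - (x+iy) - 2
Step 2: u = (x^2 - y^2) - x - 2
Step 3: u_x = 2x - 1
Step 4: At (5, 4): u_x = 10 - 1 = 9

9


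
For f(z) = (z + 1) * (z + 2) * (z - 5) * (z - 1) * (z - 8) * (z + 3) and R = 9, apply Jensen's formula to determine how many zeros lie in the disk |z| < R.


Jensen's formula: (1/2pi)*integral log|f(Re^it)|dt = log|f(0)| + sum_{|a_k|<R} log(R/|a_k|)
Step 1: f(0) = 1 * 2 * (-5) * (-1) * (-8) * 3 = -240
Step 2: log|f(0)| = log|-1| + log|-2| + log|5| + log|1| + log|8| + log|-3| = 5.4806
Step 3: Zeros inside |z| < 9: -1, -2, 5, 1, 8, -3
Step 4: Jensen sum = log(9/1) + log(9/2) + log(9/5) + log(9/1) + log(9/8) + log(9/3) = 7.7027
Step 5: n(R) = number of terms in the Jensen sum = count of zeros inside |z| < 9 = 6

6


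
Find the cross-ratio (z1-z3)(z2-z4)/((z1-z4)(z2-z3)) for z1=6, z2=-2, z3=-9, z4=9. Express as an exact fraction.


Step 1: (z1-z3)(z2-z4) = 15 * (-11) = -165
Step 2: (z1-z4)(z2-z3) = (-3) * 7 = -21
Step 3: Cross-ratio = 165/21 = 55/7

55/7


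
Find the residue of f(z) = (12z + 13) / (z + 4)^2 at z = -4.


Step 1: Pole of order 2 at z = -4
Step 2: Res = lim d/dz [(z + 4)^2 * f(z)] as z -> -4
Step 3: (z + 4)^2 * f(z) = 12z + 13
Step 4: d/dz[12z + 13] = 12

12


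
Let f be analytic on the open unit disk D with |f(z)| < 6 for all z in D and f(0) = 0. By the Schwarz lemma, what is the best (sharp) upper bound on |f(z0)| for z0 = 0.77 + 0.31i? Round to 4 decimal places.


Step 1: g = f/6 maps D -> D with g(0) = 0, so by the Schwarz lemma |g(z)| <= |z|, i.e. |f(z)| <= 6|z|; this is sharp (f(z) = 6z).
Step 2: |z0|^2 = 0.77^2 + 0.31^2 = 0.689
Step 3: |z0| = sqrt(0.689) = 0.83006
Step 4: Best bound = 6 * |z0| = 6 * 0.83006 = 4.9804

4.9804


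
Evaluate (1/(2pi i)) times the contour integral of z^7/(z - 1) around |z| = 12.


Step 1: f(z) = z^7, a = 1 is inside |z| = 12
Step 2: By Cauchy integral formula: (1/(2pi*i)) * integral = f(a)
Step 3: f(1) = 1^7 = 1

1


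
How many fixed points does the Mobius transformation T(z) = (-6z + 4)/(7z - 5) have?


Step 1: Fixed points satisfy T(z) = z
Step 2: 7z^2 + z - 4 = 0
Step 3: Discriminant = 1^2 - 4*7*(-4) = 113
Step 4: Number of fixed points = 2

2


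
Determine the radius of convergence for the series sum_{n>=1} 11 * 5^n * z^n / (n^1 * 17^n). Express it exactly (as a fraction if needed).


Step 1: General term a_n = 11 * 5^n / (n^1 * 17^n)
Step 2: By the root test, |a_n|^(1/n) = 11^(1/n) * 5 / (n^(1/n) * 17) -> 5/17 as n -> infinity (since 11^(1/n) -> 1 and n^(1/n) -> 1)
Step 3: R = 1/lim|a_n|^(1/n) = 17/5

17/5


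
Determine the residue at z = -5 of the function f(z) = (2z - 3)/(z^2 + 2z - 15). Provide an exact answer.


Step 1: Q(z) = z^2 + 2z - 15 = (z + 5)(z - 3)
Step 2: Q'(z) = 2z + 2
Step 3: Q'(-5) = -8, P(-5) = -13
Step 4: Res = P(-5)/Q'(-5) = -13/(-8) = 13/8

13/8


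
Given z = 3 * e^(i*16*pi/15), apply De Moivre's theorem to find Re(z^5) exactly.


Step 1: By De Moivre's theorem, z^5 = 3^5 * e^(i*5*16*pi/15) = 243 * (cos(16*pi/3) + i*sin(16*pi/3))
Step 2: |z|^5 = 3^5 = 243
Step 3: Reduce the angle mod 2*pi: 16*pi/3 - 4*pi = 4*pi/3
Step 4: cos(4*pi/3) = -1/2
Step 5: Re(z^5) = 243 * (-1/2) = -243/2

-243/2


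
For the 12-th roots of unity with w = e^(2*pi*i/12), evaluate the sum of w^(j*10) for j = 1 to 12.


Step 1: The sum sum_{j=1}^{n} w^(k*j) equals n if n | k, else 0.
Step 2: Here n = 12, k = 10
Step 3: Does n divide k? 12 | 10 -> False
Step 4: Sum = 0

0


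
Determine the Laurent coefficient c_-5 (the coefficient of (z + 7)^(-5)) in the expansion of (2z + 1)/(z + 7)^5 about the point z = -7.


Step 1: Write the numerator in powers of (z + 7): 2z + 1 = 2(z + 7) + (2*(-7) + 1) = 2(z + 7) - 13
Step 2: Divide by (z + 7)^5: f(z) = -13(z + 7)^(-5) + 2(z + 7)^(-4)
Step 3: This finite sum is the Laurent series of f about z = -7.
Step 4: Coefficient of (z + 7)^(-5) = 2*(-7) + 1 = -13

-13


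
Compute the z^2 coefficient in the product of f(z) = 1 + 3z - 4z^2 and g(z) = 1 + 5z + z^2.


Step 1: z^2 term in f*g comes from: (1)*(z^2) + (3z)*(5z) + (-4z^2)*(1)
Step 2: = 1 + 15 - 4
Step 3: = 12

12


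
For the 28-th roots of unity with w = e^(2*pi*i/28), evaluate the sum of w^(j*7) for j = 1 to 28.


Step 1: The sum sum_{j=1}^{n} w^(k*j) equals n if n | k, else 0.
Step 2: Here n = 28, k = 7
Step 3: Does n divide k? 28 | 7 -> False
Step 4: Sum = 0

0


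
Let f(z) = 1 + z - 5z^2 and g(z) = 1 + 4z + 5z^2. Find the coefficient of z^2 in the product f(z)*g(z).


Step 1: z^2 term in f*g comes from: (1)*(5z^2) + (z)*(4z) + (-5z^2)*(1)
Step 2: = 5 + 4 - 5
Step 3: = 4

4


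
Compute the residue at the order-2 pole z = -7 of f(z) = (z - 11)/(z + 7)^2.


Step 1: Pole of order 2 at z = -7
Step 2: Res = lim d/dz [(z + 7)^2 * f(z)] as z -> -7
Step 3: (z + 7)^2 * f(z) = z - 11
Step 4: d/dz[z - 11] = 1

1


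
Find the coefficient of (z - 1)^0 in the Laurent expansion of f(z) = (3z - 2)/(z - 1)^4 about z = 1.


Step 1: Write the numerator in powers of (z - 1): 3z - 2 = 3(z - 1) + (3*1 - 2) = 3(z - 1) + 1
Step 2: Divide by (z - 1)^4: f(z) = (z - 1)^(-4) + 3(z - 1)^(-3)
Step 3: This finite sum is the Laurent series of f about z = 1.
Step 4: Only the powers -4 and -3 appear, so the coefficient of (z - 1)^0 = 0

0


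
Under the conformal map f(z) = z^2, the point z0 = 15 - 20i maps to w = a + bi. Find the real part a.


Step 1: z0 = 15 - 20i
Step 2: z0^2 = 15^2 - (-20)^2 - 600i
Step 3: real part = 225 - 400 = -175

-175


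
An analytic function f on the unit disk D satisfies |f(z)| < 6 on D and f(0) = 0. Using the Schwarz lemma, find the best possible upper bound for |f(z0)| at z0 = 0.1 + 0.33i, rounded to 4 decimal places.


Step 1: g = f/6 maps D -> D with g(0) = 0, so by the Schwarz lemma |g(z)| <= |z|, i.e. |f(z)| <= 6|z|; this is sharp (f(z) = 6z).
Step 2: |z0|^2 = 0.1^2 + 0.33^2 = 0.1189
Step 3: |z0| = sqrt(0.1189) = 0.344819
Step 4: Best bound = 6 * |z0| = 6 * 0.344819 = 2.0689

2.0689


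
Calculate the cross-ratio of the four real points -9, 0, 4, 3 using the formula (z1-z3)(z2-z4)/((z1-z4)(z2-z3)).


Step 1: (z1-z3)(z2-z4) = (-13) * (-3) = 39
Step 2: (z1-z4)(z2-z3) = (-12) * (-4) = 48
Step 3: Cross-ratio = 39/48 = 13/16

13/16


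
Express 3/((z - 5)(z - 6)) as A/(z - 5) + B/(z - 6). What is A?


Step 1: Multiply both sides by (z - 5) and set z = 5
Step 2: A = 3 / (5 - 6)
Step 3: A = 3 / (-1)
Step 4: A = -3

-3


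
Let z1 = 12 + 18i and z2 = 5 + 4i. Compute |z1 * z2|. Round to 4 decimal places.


Step 1: |z1| = sqrt(12^2 + 18^2) = sqrt(468)
Step 2: |z2| = sqrt(5^2 + 4^2) = sqrt(41)
Step 3: |z1*z2| = |z1|*|z2| = sqrt(468) * sqrt(41) = sqrt(468 * 41) = sqrt(19188)
Step 4: = 138.5208

138.5208


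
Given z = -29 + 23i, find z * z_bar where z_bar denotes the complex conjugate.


Step 1: conj(z) = -29 - 23i
Step 2: z * conj(z) = (-29)^2 + 23^2
Step 3: = 841 + 529 = 1370

1370


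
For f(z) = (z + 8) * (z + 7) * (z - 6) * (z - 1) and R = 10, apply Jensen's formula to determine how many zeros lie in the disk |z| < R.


Jensen's formula: (1/2pi)*integral log|f(Re^it)|dt = log|f(0)| + sum_{|a_k|<R} log(R/|a_k|)
Step 1: f(0) = 8 * 7 * (-6) * (-1) = 336
Step 2: log|f(0)| = log|-8| + log|-7| + log|6| + log|1| = 5.8171
Step 3: Zeros inside |z| < 10: -8, -7, 6, 1
Step 4: Jensen sum = log(10/8) + log(10/7) + log(10/6) + log(10/1) = 3.3932
Step 5: n(R) = number of terms in the Jensen sum = count of zeros inside |z| < 10 = 4

4


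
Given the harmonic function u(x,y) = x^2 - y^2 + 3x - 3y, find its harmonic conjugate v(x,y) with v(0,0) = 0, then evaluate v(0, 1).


Step 1: v_x = -u_y = 2y + 3
Step 2: v_y = u_x = 2x + 3
Step 3: v = 2xy + 3x + 3y + C
Step 4: v(0,0) = 0 => C = 0
Step 5: v(0, 1) = 3

3


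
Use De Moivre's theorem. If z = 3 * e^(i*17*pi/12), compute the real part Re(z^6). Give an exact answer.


Step 1: By De Moivre's theorem, z^6 = 3^6 * e^(i*6*17*pi/12) = 729 * (cos(17*pi/2) + i*sin(17*pi/2))
Step 2: |z|^6 = 3^6 = 729
Step 3: Reduce the angle mod 2*pi: 17*pi/2 - 8*pi = pi/2
Step 4: cos(pi/2) = 0
Step 5: Re(z^6) = 729 * 0 = 0

0


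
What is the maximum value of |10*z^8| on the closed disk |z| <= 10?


Step 1: On |z| = 10, |f(z)| = 10 * |z|^8 = 10 * 10^8
Step 2: By maximum modulus principle, maximum is on boundary.
Step 3: Maximum = 10 * 100000000 = 1000000000

1000000000


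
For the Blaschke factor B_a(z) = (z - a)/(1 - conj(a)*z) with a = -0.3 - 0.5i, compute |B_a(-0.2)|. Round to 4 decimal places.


Step 1: Numerator z0 - a = -0.2 - (-0.3 - 0.5i) = 0.1 + 0.5i
Step 2: Denominator 1 - conj(a)*z0 = 1 - (-0.3 + 0.5i)*(-0.2) = 0.94 + 0.1i
Step 3: |z0 - a|^2 = 0.1^2 + 0.5^2 = 0.26; |1 - conj(a)*z0|^2 = 0.94^2 + 0.1^2 = 0.8936
Step 4: |B_a(-0.2)| = sqrt(0.26 / 0.8936) = sqrt(0.290958)
Step 5: = 0.5394

0.5394


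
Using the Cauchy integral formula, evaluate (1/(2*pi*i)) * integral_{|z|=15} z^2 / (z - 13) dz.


Step 1: f(z) = z^2, a = 13 is inside |z| = 15
Step 2: By Cauchy integral formula: (1/(2pi*i)) * integral = f(a)
Step 3: f(13) = 13^2 = 169

169


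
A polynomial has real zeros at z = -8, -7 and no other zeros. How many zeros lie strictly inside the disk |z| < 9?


Step 1: Check each root:
  z = -8: |-8| = 8 < 9
  z = -7: |-7| = 7 < 9
Step 2: Count = 2

2


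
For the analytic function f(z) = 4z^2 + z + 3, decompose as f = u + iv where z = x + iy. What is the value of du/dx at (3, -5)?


Step 1: f(z) = 4(x+iy)^2 + (x+iy) + 3
Step 2: u = 4(x^2 - y^2) + x + 3
Step 3: u_x = 8x + 1
Step 4: At (3, -5): u_x = 24 + 1 = 25

25


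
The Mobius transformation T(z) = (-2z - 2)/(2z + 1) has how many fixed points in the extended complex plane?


Step 1: Fixed points satisfy T(z) = z
Step 2: 2z^2 + 3z + 2 = 0
Step 3: Discriminant = 3^2 - 4*2*2 = -7
Step 4: Number of fixed points = 2

2


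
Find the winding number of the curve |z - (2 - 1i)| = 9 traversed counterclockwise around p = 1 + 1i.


Step 1: Center c = (2, -1), radius = 9
Step 2: |p - c|^2 = (-1)^2 + 2^2 = 5
Step 3: r^2 = 81
Step 4: |p-c| < r so winding number = 1

1


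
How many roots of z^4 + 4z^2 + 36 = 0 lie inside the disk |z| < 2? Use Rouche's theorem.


Step 1: On |z| = 2 the three terms have sizes |z^4| = 2^4 = 16, |4z^2| = 4*2^2 = 16, |36| = 36
Step 2: The dominant term is g(z) = 36; let h(z) = z^4 + 4z^2 so f = g + h
Step 3: On |z| = 2: |g| = 36 and |h| <= 16 + 16 = 32
Step 4: Since 36 > 32, |h| < |g| on |z| = 2, so by Rouche f has the same number of zeros as g inside |z| < 2
Step 5: g(z) = 36 is a nonzero constant with no zeros inside |z| < 2. Answer = 0

0


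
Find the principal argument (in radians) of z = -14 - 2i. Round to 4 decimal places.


Step 1: z = -14 - 2i
Step 2: arg(z) = atan2(-2, -14)
Step 3: arg(z) = -2.9997

-2.9997


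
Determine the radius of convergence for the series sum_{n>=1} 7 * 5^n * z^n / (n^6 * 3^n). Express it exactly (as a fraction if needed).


Step 1: General term a_n = 7 * 5^n / (n^6 * 3^n)
Step 2: By the root test, |a_n|^(1/n) = 7^(1/n) * 5 / (n^(6/n) * 3) -> 5/3 as n -> infinity (since 7^(1/n) -> 1 and n^(6/n) -> 1)
Step 3: R = 1/lim|a_n|^(1/n) = 3/5

3/5


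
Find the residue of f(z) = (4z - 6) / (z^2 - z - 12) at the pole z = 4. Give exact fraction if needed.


Step 1: Q(z) = z^2 - z - 12 = (z - 4)(z + 3)
Step 2: Q'(z) = 2z - 1
Step 3: Q'(4) = 7, P(4) = 10
Step 4: Res = P(4)/Q'(4) = 10/7 = 10/7

10/7


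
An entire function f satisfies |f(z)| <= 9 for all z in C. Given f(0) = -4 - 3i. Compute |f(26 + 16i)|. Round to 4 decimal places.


Step 1: By Liouville's theorem, a bounded entire function is constant.
Step 2: f(z) = f(0) = -4 - 3i for all z.
Step 3: |f(w)| = |-4 - 3i| = sqrt(16 + 9)
Step 4: = 5.0

5.0


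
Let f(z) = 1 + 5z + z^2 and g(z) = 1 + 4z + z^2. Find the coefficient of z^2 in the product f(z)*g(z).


Step 1: z^2 term in f*g comes from: (1)*(z^2) + (5z)*(4z) + (z^2)*(1)
Step 2: = 1 + 20 + 1
Step 3: = 22

22


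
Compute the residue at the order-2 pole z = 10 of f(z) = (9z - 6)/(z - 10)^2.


Step 1: Pole of order 2 at z = 10
Step 2: Res = lim d/dz [(z - 10)^2 * f(z)] as z -> 10
Step 3: (z - 10)^2 * f(z) = 9z - 6
Step 4: d/dz[9z - 6] = 9

9


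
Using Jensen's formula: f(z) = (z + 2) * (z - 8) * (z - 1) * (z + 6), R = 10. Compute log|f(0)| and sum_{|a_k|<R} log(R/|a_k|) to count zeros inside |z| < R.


Jensen's formula: (1/2pi)*integral log|f(Re^it)|dt = log|f(0)| + sum_{|a_k|<R} log(R/|a_k|)
Step 1: f(0) = 2 * (-8) * (-1) * 6 = 96
Step 2: log|f(0)| = log|-2| + log|8| + log|1| + log|-6| = 4.5643
Step 3: Zeros inside |z| < 10: -2, 8, 1, -6
Step 4: Jensen sum = log(10/2) + log(10/8) + log(10/1) + log(10/6) = 4.646
Step 5: n(R) = number of terms in the Jensen sum = count of zeros inside |z| < 10 = 4

4


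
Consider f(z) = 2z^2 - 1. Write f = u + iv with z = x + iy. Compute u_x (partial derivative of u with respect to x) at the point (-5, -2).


Step 1: f(z) = 2(x+iy)^2 - 1
Step 2: u = 2(x^2 - y^2) - 1
Step 3: u_x = 4x + 0
Step 4: At (-5, -2): u_x = -20 + 0 = -20

-20


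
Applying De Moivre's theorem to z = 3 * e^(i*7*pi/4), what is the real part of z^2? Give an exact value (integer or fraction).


Step 1: By De Moivre's theorem, z^2 = 3^2 * e^(i*2*7*pi/4) = 9 * (cos(7*pi/2) + i*sin(7*pi/2))
Step 2: |z|^2 = 3^2 = 9
Step 3: Reduce the angle mod 2*pi: 7*pi/2 - 2*pi = 3*pi/2
Step 4: cos(3*pi/2) = 0
Step 5: Re(z^2) = 9 * 0 = 0

0


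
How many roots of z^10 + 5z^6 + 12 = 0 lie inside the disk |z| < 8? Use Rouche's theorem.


Step 1: On |z| = 8 the three terms have sizes |z^10| = 8^10 = 1073741824, |5z^6| = 5*8^6 = 1310720, |12| = 12
Step 2: The dominant term is g(z) = z^10; let h(z) = 5z^6 + 12 so f = g + h
Step 3: On |z| = 8: |g| = 1073741824 and |h| <= 1310720 + 12 = 1310732
Step 4: Since 1073741824 > 1310732, |h| < |g| on |z| = 8, so by Rouche f has the same number of zeros as g inside |z| < 8
Step 5: g(z) = z^10 has 10 zeros (all at the origin) inside |z| < 8. Answer = 10

10


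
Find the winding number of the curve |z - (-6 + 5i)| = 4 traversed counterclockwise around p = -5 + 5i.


Step 1: Center c = (-6, 5), radius = 4
Step 2: |p - c|^2 = 1^2 + 0^2 = 1
Step 3: r^2 = 16
Step 4: |p-c| < r so winding number = 1

1


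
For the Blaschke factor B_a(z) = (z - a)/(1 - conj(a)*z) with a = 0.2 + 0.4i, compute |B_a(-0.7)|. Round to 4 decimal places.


Step 1: Numerator z0 - a = -0.7 - (0.2 + 0.4i) = -0.9 - 0.4i
Step 2: Denominator 1 - conj(a)*z0 = 1 - (0.2 - 0.4i)*(-0.7) = 1.14 - 0.28i
Step 3: |z0 - a|^2 = (-0.9)^2 + (-0.4)^2 = 0.97; |1 - conj(a)*z0|^2 = 1.14^2 + (-0.28)^2 = 1.378
Step 4: |B_a(-0.7)| = sqrt(0.97 / 1.378) = sqrt(0.703919)
Step 5: = 0.839

0.839


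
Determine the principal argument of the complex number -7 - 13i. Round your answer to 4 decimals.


Step 1: z = -7 - 13i
Step 2: arg(z) = atan2(-13, -7)
Step 3: arg(z) = -2.0647

-2.0647


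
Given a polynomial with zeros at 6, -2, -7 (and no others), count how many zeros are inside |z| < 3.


Step 1: Check each root:
  z = 6: |6| = 6 >= 3
  z = -2: |-2| = 2 < 3
  z = -7: |-7| = 7 >= 3
Step 2: Count = 1

1


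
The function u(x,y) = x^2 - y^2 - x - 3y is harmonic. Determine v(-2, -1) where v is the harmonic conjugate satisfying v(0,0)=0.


Step 1: v_x = -u_y = 2y + 3
Step 2: v_y = u_x = 2x - 1
Step 3: v = 2xy + 3x - y + C
Step 4: v(0,0) = 0 => C = 0
Step 5: v(-2, -1) = -1

-1


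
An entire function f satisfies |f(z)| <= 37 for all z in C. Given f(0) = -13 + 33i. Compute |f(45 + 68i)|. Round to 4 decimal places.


Step 1: By Liouville's theorem, a bounded entire function is constant.
Step 2: f(z) = f(0) = -13 + 33i for all z.
Step 3: |f(w)| = |-13 + 33i| = sqrt(169 + 1089)
Step 4: = 35.4683

35.4683


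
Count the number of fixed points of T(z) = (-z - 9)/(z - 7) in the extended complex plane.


Step 1: Fixed points satisfy T(z) = z
Step 2: z^2 - 6z + 9 = 0
Step 3: Discriminant = (-6)^2 - 4*1*9 = 0
Step 4: Number of fixed points = 1

1


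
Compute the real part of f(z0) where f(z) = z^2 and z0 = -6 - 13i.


Step 1: z0 = -6 - 13i
Step 2: z0^2 = (-6)^2 - (-13)^2 + 156i
Step 3: real part = 36 - 169 = -133

-133


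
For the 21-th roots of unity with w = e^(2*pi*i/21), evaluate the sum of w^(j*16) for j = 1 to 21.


Step 1: The sum sum_{j=1}^{n} w^(k*j) equals n if n | k, else 0.
Step 2: Here n = 21, k = 16
Step 3: Does n divide k? 21 | 16 -> False
Step 4: Sum = 0

0


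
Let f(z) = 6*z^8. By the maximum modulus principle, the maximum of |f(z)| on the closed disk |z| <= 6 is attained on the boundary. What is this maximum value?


Step 1: On |z| = 6, |f(z)| = 6 * |z|^8 = 6 * 6^8
Step 2: By maximum modulus principle, maximum is on boundary.
Step 3: Maximum = 6 * 1679616 = 10077696

10077696


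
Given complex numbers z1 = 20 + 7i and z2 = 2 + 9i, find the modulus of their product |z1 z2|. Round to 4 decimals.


Step 1: |z1| = sqrt(20^2 + 7^2) = sqrt(449)
Step 2: |z2| = sqrt(2^2 + 9^2) = sqrt(85)
Step 3: |z1*z2| = |z1|*|z2| = sqrt(449) * sqrt(85) = sqrt(449 * 85) = sqrt(38165)
Step 4: = 195.3586

195.3586


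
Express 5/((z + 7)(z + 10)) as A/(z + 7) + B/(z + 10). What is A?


Step 1: Multiply both sides by (z + 7) and set z = -7
Step 2: A = 5 / (-7 + 10)
Step 3: A = 5 / 3
Step 4: A = 5/3

5/3


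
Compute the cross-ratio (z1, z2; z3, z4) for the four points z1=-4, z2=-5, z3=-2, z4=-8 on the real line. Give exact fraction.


Step 1: (z1-z3)(z2-z4) = (-2) * 3 = -6
Step 2: (z1-z4)(z2-z3) = 4 * (-3) = -12
Step 3: Cross-ratio = 6/12 = 1/2

1/2


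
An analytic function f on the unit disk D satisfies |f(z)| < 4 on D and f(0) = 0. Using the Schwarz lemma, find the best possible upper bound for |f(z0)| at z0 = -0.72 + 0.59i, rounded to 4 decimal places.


Step 1: g = f/4 maps D -> D with g(0) = 0, so by the Schwarz lemma |g(z)| <= |z|, i.e. |f(z)| <= 4|z|; this is sharp (f(z) = 4z).
Step 2: |z0|^2 = (-0.72)^2 + 0.59^2 = 0.8665
Step 3: |z0| = sqrt(0.8665) = 0.93086
Step 4: Best bound = 4 * |z0| = 4 * 0.93086 = 3.7234

3.7234


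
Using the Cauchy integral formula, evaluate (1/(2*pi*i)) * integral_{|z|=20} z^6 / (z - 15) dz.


Step 1: f(z) = z^6, a = 15 is inside |z| = 20
Step 2: By Cauchy integral formula: (1/(2pi*i)) * integral = f(a)
Step 3: f(15) = 15^6 = 11390625

11390625


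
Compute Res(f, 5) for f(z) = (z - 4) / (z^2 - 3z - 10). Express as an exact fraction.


Step 1: Q(z) = z^2 - 3z - 10 = (z - 5)(z + 2)
Step 2: Q'(z) = 2z - 3
Step 3: Q'(5) = 7, P(5) = 1
Step 4: Res = P(5)/Q'(5) = 1/7 = 1/7

1/7


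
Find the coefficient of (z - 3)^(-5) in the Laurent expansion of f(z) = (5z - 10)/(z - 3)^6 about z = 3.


Step 1: Write the numerator in powers of (z - 3): 5z - 10 = 5(z - 3) + (5*3 - 10) = 5(z - 3) + 5
Step 2: Divide by (z - 3)^6: f(z) = 5(z - 3)^(-6) + 5(z - 3)^(-5)
Step 3: This finite sum is the Laurent series of f about z = 3.
Step 4: Coefficient of (z - 3)^(-5) = coefficient of (z - 3) in the re-centred numerator = 5

5


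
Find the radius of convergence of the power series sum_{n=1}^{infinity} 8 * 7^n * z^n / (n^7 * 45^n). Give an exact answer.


Step 1: General term a_n = 8 * 7^n / (n^7 * 45^n)
Step 2: By the root test, |a_n|^(1/n) = 8^(1/n) * 7 / (n^(7/n) * 45) -> 7/45 as n -> infinity (since 8^(1/n) -> 1 and n^(7/n) -> 1)
Step 3: R = 1/lim|a_n|^(1/n) = 45/7

45/7


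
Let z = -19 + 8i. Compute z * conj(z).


Step 1: conj(z) = -19 - 8i
Step 2: z * conj(z) = (-19)^2 + 8^2
Step 3: = 361 + 64 = 425

425


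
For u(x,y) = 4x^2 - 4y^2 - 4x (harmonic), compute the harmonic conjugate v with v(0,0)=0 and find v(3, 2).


Step 1: v_x = -u_y = 8y + 0
Step 2: v_y = u_x = 8x - 4
Step 3: v = 8xy - 4y + C
Step 4: v(0,0) = 0 => C = 0
Step 5: v(3, 2) = 40

40


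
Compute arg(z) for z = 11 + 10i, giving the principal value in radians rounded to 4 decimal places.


Step 1: z = 11 + 10i
Step 2: arg(z) = atan2(10, 11)
Step 3: arg(z) = 0.7378

0.7378


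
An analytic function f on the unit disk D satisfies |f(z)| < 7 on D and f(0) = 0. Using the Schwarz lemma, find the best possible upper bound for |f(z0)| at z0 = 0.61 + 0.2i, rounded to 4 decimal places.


Step 1: g = f/7 maps D -> D with g(0) = 0, so by the Schwarz lemma |g(z)| <= |z|, i.e. |f(z)| <= 7|z|; this is sharp (f(z) = 7z).
Step 2: |z0|^2 = 0.61^2 + 0.2^2 = 0.4121
Step 3: |z0| = sqrt(0.4121) = 0.64195
Step 4: Best bound = 7 * |z0| = 7 * 0.64195 = 4.4937

4.4937


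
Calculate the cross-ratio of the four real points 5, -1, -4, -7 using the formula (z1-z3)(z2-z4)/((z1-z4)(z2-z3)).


Step 1: (z1-z3)(z2-z4) = 9 * 6 = 54
Step 2: (z1-z4)(z2-z3) = 12 * 3 = 36
Step 3: Cross-ratio = 54/36 = 3/2

3/2


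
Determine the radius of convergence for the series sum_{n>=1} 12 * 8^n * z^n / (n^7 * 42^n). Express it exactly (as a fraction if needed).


Step 1: General term a_n = 12 * 8^n / (n^7 * 42^n)
Step 2: By the root test, |a_n|^(1/n) = 12^(1/n) * 8 / (n^(7/n) * 42) -> 8/42 as n -> infinity (since 12^(1/n) -> 1 and n^(7/n) -> 1)
Step 3: R = 1/lim|a_n|^(1/n) = 42/8 = 21/4

21/4


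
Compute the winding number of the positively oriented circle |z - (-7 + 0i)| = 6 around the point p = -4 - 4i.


Step 1: Center c = (-7, 0), radius = 6
Step 2: |p - c|^2 = 3^2 + (-4)^2 = 25
Step 3: r^2 = 36
Step 4: |p-c| < r so winding number = 1

1


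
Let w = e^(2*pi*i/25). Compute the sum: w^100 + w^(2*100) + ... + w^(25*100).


Step 1: The sum sum_{j=1}^{n} w^(k*j) equals n if n | k, else 0.
Step 2: Here n = 25, k = 100
Step 3: Does n divide k? 25 | 100 -> True
Step 4: Sum = 25

25


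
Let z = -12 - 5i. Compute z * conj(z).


Step 1: conj(z) = -12 + 5i
Step 2: z * conj(z) = (-12)^2 + (-5)^2
Step 3: = 144 + 25 = 169

169


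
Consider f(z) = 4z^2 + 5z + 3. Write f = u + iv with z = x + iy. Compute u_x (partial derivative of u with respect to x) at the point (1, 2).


Step 1: f(z) = 4(x+iy)^2 + 5(x+iy) + 3
Step 2: u = 4(x^2 - y^2) + 5x + 3
Step 3: u_x = 8x + 5
Step 4: At (1, 2): u_x = 8 + 5 = 13

13


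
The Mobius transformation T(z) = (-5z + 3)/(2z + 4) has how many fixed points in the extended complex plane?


Step 1: Fixed points satisfy T(z) = z
Step 2: 2z^2 + 9z - 3 = 0
Step 3: Discriminant = 9^2 - 4*2*(-3) = 105
Step 4: Number of fixed points = 2

2


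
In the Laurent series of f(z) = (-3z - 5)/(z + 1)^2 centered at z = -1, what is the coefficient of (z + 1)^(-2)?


Step 1: Write the numerator in powers of (z + 1): -3z - 5 = -3(z + 1) + (-3*(-1) - 5) = -3(z + 1) - 2
Step 2: Divide by (z + 1)^2: f(z) = -2(z + 1)^(-2) - 3(z + 1)^(-1)
Step 3: This finite sum is the Laurent series of f about z = -1.
Step 4: Coefficient of (z + 1)^(-2) = -3*(-1) - 5 = -2

-2


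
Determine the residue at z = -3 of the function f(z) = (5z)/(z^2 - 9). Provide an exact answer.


Step 1: Q(z) = z^2 - 9 = (z + 3)(z - 3)
Step 2: Q'(z) = 2z
Step 3: Q'(-3) = -6, P(-3) = -15
Step 4: Res = P(-3)/Q'(-3) = -15/(-6) = 5/2

5/2


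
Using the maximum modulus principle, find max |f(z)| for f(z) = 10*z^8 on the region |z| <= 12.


Step 1: On |z| = 12, |f(z)| = 10 * |z|^8 = 10 * 12^8
Step 2: By maximum modulus principle, maximum is on boundary.
Step 3: Maximum = 10 * 429981696 = 4299816960

4299816960


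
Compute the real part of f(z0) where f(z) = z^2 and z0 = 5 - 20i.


Step 1: z0 = 5 - 20i
Step 2: z0^2 = 5^2 - (-20)^2 - 200i
Step 3: real part = 25 - 400 = -375

-375


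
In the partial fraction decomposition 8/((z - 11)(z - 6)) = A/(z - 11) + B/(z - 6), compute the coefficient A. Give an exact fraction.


Step 1: Multiply both sides by (z - 11) and set z = 11
Step 2: A = 8 / (11 - 6)
Step 3: A = 8 / 5
Step 4: A = 8/5

8/5


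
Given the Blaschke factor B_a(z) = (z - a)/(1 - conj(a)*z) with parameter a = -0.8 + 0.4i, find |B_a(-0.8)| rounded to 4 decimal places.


Step 1: Numerator z0 - a = -0.8 - (-0.8 + 0.4i) = 0 - 0.4i
Step 2: Denominator 1 - conj(a)*z0 = 1 - (-0.8 - 0.4i)*(-0.8) = 0.36 - 0.32i
Step 3: |z0 - a|^2 = 0^2 + (-0.4)^2 = 0.16; |1 - conj(a)*z0|^2 = 0.36^2 + (-0.32)^2 = 0.232
Step 4: |B_a(-0.8)| = sqrt(0.16 / 0.232) = sqrt(0.689655)
Step 5: = 0.8305

0.8305


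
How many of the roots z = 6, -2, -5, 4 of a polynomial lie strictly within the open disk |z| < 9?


Step 1: Check each root:
  z = 6: |6| = 6 < 9
  z = -2: |-2| = 2 < 9
  z = -5: |-5| = 5 < 9
  z = 4: |4| = 4 < 9
Step 2: Count = 4

4


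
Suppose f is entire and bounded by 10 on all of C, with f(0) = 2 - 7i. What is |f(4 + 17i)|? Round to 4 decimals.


Step 1: By Liouville's theorem, a bounded entire function is constant.
Step 2: f(z) = f(0) = 2 - 7i for all z.
Step 3: |f(w)| = |2 - 7i| = sqrt(4 + 49)
Step 4: = 7.2801

7.2801


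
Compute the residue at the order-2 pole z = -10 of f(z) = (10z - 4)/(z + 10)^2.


Step 1: Pole of order 2 at z = -10
Step 2: Res = lim d/dz [(z + 10)^2 * f(z)] as z -> -10
Step 3: (z + 10)^2 * f(z) = 10z - 4
Step 4: d/dz[10z - 4] = 10

10


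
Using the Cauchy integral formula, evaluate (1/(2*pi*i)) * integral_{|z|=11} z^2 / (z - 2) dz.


Step 1: f(z) = z^2, a = 2 is inside |z| = 11
Step 2: By Cauchy integral formula: (1/(2pi*i)) * integral = f(a)
Step 3: f(2) = 2^2 = 4

4


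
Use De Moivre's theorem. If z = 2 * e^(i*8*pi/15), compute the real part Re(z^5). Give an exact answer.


Step 1: By De Moivre's theorem, z^5 = 2^5 * e^(i*5*8*pi/15) = 32 * (cos(8*pi/3) + i*sin(8*pi/3))
Step 2: |z|^5 = 2^5 = 32
Step 3: Reduce the angle mod 2*pi: 8*pi/3 - 2*pi = 2*pi/3
Step 4: cos(2*pi/3) = -1/2
Step 5: Re(z^5) = 32 * (-1/2) = -16

-16


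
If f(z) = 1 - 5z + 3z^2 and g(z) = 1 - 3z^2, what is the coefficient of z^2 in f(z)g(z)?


Step 1: z^2 term in f*g comes from: (1)*(-3z^2) + (-5z)*(0) + (3z^2)*(1)
Step 2: = -3 + 0 + 3
Step 3: = 0

0


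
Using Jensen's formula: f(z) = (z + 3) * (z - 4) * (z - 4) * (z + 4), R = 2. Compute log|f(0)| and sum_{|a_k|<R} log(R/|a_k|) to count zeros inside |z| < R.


Jensen's formula: (1/2pi)*integral log|f(Re^it)|dt = log|f(0)| + sum_{|a_k|<R} log(R/|a_k|)
Step 1: f(0) = 3 * (-4) * (-4) * 4 = 192
Step 2: log|f(0)| = log|-3| + log|4| + log|4| + log|-4| = 5.2575
Step 3: Zeros inside |z| < 2: none
Step 4: Jensen sum = (empty sum) = 0
Step 5: n(R) = number of terms in the Jensen sum = count of zeros inside |z| < 2 = 0

0


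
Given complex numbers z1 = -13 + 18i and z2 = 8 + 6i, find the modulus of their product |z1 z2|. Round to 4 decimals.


Step 1: |z1| = sqrt((-13)^2 + 18^2) = sqrt(493)
Step 2: |z2| = sqrt(8^2 + 6^2) = sqrt(100)
Step 3: |z1*z2| = |z1|*|z2| = sqrt(493) * sqrt(100) = sqrt(493 * 100) = sqrt(49300)
Step 4: = 222.036

222.036


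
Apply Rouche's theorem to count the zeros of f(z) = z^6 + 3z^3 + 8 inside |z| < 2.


Step 1: On |z| = 2 the three terms have sizes |z^6| = 2^6 = 64, |3z^3| = 3*2^3 = 24, |8| = 8
Step 2: The dominant term is g(z) = z^6; let h(z) = 3z^3 + 8 so f = g + h
Step 3: On |z| = 2: |g| = 64 and |h| <= 24 + 8 = 32
Step 4: Since 64 > 32, |h| < |g| on |z| = 2, so by Rouche f has the same number of zeros as g inside |z| < 2
Step 5: g(z) = z^6 has 6 zeros (all at the origin) inside |z| < 2. Answer = 6

6


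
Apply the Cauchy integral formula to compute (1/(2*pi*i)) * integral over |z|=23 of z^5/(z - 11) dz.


Step 1: f(z) = z^5, a = 11 is inside |z| = 23
Step 2: By Cauchy integral formula: (1/(2pi*i)) * integral = f(a)
Step 3: f(11) = 11^5 = 161051

161051


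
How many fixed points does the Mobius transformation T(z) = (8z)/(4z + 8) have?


Step 1: Fixed points satisfy T(z) = z
Step 2: 4z^2 = 0
Step 3: Discriminant = 0^2 - 4*4*0 = 0
Step 4: Number of fixed points = 1

1


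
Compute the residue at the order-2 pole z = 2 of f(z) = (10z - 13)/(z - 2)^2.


Step 1: Pole of order 2 at z = 2
Step 2: Res = lim d/dz [(z - 2)^2 * f(z)] as z -> 2
Step 3: (z - 2)^2 * f(z) = 10z - 13
Step 4: d/dz[10z - 13] = 10

10


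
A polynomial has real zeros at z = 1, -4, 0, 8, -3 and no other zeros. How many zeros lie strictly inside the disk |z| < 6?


Step 1: Check each root:
  z = 1: |1| = 1 < 6
  z = -4: |-4| = 4 < 6
  z = 0: |0| = 0 < 6
  z = 8: |8| = 8 >= 6
  z = -3: |-3| = 3 < 6
Step 2: Count = 4

4


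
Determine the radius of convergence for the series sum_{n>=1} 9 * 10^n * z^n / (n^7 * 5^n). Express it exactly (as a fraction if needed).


Step 1: General term a_n = 9 * 10^n / (n^7 * 5^n)
Step 2: By the root test, |a_n|^(1/n) = 9^(1/n) * 10 / (n^(7/n) * 5) -> 10/5 as n -> infinity (since 9^(1/n) -> 1 and n^(7/n) -> 1)
Step 3: R = 1/lim|a_n|^(1/n) = 5/10 = 1/2

1/2


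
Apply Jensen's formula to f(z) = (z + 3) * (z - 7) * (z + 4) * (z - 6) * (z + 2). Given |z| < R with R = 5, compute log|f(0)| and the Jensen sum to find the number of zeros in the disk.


Jensen's formula: (1/2pi)*integral log|f(Re^it)|dt = log|f(0)| + sum_{|a_k|<R} log(R/|a_k|)
Step 1: f(0) = 3 * (-7) * 4 * (-6) * 2 = 1008
Step 2: log|f(0)| = log|-3| + log|7| + log|-4| + log|6| + log|-2| = 6.9157
Step 3: Zeros inside |z| < 5: -3, -4, -2
Step 4: Jensen sum = log(5/3) + log(5/4) + log(5/2) = 1.6503
Step 5: n(R) = number of terms in the Jensen sum = count of zeros inside |z| < 5 = 3

3


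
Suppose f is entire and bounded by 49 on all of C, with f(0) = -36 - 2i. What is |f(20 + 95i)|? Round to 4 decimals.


Step 1: By Liouville's theorem, a bounded entire function is constant.
Step 2: f(z) = f(0) = -36 - 2i for all z.
Step 3: |f(w)| = |-36 - 2i| = sqrt(1296 + 4)
Step 4: = 36.0555

36.0555


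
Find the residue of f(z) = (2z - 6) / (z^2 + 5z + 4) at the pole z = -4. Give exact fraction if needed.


Step 1: Q(z) = z^2 + 5z + 4 = (z + 4)(z + 1)
Step 2: Q'(z) = 2z + 5
Step 3: Q'(-4) = -3, P(-4) = -14
Step 4: Res = P(-4)/Q'(-4) = -14/(-3) = 14/3

14/3


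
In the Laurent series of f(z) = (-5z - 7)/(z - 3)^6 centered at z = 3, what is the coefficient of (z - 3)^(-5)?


Step 1: Write the numerator in powers of (z - 3): -5z - 7 = -5(z - 3) + (-5*3 - 7) = -5(z - 3) - 22
Step 2: Divide by (z - 3)^6: f(z) = -22(z - 3)^(-6) - 5(z - 3)^(-5)
Step 3: This finite sum is the Laurent series of f about z = 3.
Step 4: Coefficient of (z - 3)^(-5) = coefficient of (z - 3) in the re-centred numerator = -5

-5
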